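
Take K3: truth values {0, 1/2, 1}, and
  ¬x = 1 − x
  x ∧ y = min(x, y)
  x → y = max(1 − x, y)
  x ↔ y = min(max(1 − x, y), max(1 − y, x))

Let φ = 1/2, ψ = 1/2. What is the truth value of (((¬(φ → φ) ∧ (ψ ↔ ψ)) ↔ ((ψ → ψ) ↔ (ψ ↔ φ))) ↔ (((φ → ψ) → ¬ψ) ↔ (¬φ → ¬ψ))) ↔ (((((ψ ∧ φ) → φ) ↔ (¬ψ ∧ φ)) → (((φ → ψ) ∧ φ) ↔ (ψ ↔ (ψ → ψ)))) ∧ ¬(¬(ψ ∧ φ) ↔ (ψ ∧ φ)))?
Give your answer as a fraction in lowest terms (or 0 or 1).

φ → φ = 1/2 → 1/2 = 1/2
¬(φ → φ) = ¬1/2 = 1/2
ψ ↔ ψ = 1/2 ↔ 1/2 = 1/2
¬(φ → φ) ∧ (ψ ↔ ψ) = 1/2 ∧ 1/2 = 1/2
ψ → ψ = 1/2 → 1/2 = 1/2
ψ ↔ φ = 1/2 ↔ 1/2 = 1/2
(ψ → ψ) ↔ (ψ ↔ φ) = 1/2 ↔ 1/2 = 1/2
(¬(φ → φ) ∧ (ψ ↔ ψ)) ↔ ((ψ → ψ) ↔ (ψ ↔ φ)) = 1/2 ↔ 1/2 = 1/2
φ → ψ = 1/2 → 1/2 = 1/2
¬ψ = ¬1/2 = 1/2
(φ → ψ) → ¬ψ = 1/2 → 1/2 = 1/2
¬φ = ¬1/2 = 1/2
¬ψ = ¬1/2 = 1/2
¬φ → ¬ψ = 1/2 → 1/2 = 1/2
((φ → ψ) → ¬ψ) ↔ (¬φ → ¬ψ) = 1/2 ↔ 1/2 = 1/2
((¬(φ → φ) ∧ (ψ ↔ ψ)) ↔ ((ψ → ψ) ↔ (ψ ↔ φ))) ↔ (((φ → ψ) → ¬ψ) ↔ (¬φ → ¬ψ)) = 1/2 ↔ 1/2 = 1/2
ψ ∧ φ = 1/2 ∧ 1/2 = 1/2
(ψ ∧ φ) → φ = 1/2 → 1/2 = 1/2
¬ψ = ¬1/2 = 1/2
¬ψ ∧ φ = 1/2 ∧ 1/2 = 1/2
((ψ ∧ φ) → φ) ↔ (¬ψ ∧ φ) = 1/2 ↔ 1/2 = 1/2
φ → ψ = 1/2 → 1/2 = 1/2
(φ → ψ) ∧ φ = 1/2 ∧ 1/2 = 1/2
ψ → ψ = 1/2 → 1/2 = 1/2
ψ ↔ (ψ → ψ) = 1/2 ↔ 1/2 = 1/2
((φ → ψ) ∧ φ) ↔ (ψ ↔ (ψ → ψ)) = 1/2 ↔ 1/2 = 1/2
(((ψ ∧ φ) → φ) ↔ (¬ψ ∧ φ)) → (((φ → ψ) ∧ φ) ↔ (ψ ↔ (ψ → ψ))) = 1/2 → 1/2 = 1/2
ψ ∧ φ = 1/2 ∧ 1/2 = 1/2
¬(ψ ∧ φ) = ¬1/2 = 1/2
ψ ∧ φ = 1/2 ∧ 1/2 = 1/2
¬(ψ ∧ φ) ↔ (ψ ∧ φ) = 1/2 ↔ 1/2 = 1/2
¬(¬(ψ ∧ φ) ↔ (ψ ∧ φ)) = ¬1/2 = 1/2
((((ψ ∧ φ) → φ) ↔ (¬ψ ∧ φ)) → (((φ → ψ) ∧ φ) ↔ (ψ ↔ (ψ → ψ)))) ∧ ¬(¬(ψ ∧ φ) ↔ (ψ ∧ φ)) = 1/2 ∧ 1/2 = 1/2
(((¬(φ → φ) ∧ (ψ ↔ ψ)) ↔ ((ψ → ψ) ↔ (ψ ↔ φ))) ↔ (((φ → ψ) → ¬ψ) ↔ (¬φ → ¬ψ))) ↔ (((((ψ ∧ φ) → φ) ↔ (¬ψ ∧ φ)) → (((φ → ψ) ∧ φ) ↔ (ψ ↔ (ψ → ψ)))) ∧ ¬(¬(ψ ∧ φ) ↔ (ψ ∧ φ))) = 1/2 ↔ 1/2 = 1/2

1/2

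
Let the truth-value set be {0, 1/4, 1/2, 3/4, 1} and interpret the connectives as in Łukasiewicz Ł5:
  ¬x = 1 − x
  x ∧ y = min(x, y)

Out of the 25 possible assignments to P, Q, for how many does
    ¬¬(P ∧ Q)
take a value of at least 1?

1

value 1: 1 assignment (counts)
value 3/4: 3 assignments
value 1/2: 5 assignments
value 1/4: 7 assignments
value 0: 9 assignments
So 1 of the 25 assignments meets the threshold.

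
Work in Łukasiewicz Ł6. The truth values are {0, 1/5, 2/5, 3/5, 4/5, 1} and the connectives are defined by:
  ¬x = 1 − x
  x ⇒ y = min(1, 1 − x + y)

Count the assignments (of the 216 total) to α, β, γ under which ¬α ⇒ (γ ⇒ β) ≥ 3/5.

206

value 1: 181 assignments (counts)
value 4/5: 15 assignments (counts)
value 3/5: 10 assignments (counts)
value 2/5: 6 assignments
value 1/5: 3 assignments
value 0: 1 assignment
So 206 of the 216 assignments meet the threshold.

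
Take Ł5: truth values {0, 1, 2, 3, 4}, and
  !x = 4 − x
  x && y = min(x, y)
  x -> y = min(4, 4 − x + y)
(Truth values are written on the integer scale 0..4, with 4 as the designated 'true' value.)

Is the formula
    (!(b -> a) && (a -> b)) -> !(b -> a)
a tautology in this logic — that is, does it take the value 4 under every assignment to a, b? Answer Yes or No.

Yes

At a = 1, b = 3, for instance:
b -> a = 3 -> 1 = 2
!(b -> a) = !2 = 2
a -> b = 1 -> 3 = 4
!(b -> a) && (a -> b) = 2 && 4 = 2
(!(b -> a) && (a -> b)) -> !(b -> a) = 2 -> 2 = 4
and checking the remaining 24 assignments likewise gives ≥ 4 in every case.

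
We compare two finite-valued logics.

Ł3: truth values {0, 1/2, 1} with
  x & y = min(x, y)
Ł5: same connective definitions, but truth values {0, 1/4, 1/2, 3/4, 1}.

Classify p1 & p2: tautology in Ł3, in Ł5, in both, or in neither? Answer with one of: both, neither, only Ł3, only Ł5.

neither

In Ł3: at p1 = 0, p2 = 0 the value is 0 — not a tautology.
In Ł5: at p1 = 0, p2 = 0 the value is 0 — not a tautology.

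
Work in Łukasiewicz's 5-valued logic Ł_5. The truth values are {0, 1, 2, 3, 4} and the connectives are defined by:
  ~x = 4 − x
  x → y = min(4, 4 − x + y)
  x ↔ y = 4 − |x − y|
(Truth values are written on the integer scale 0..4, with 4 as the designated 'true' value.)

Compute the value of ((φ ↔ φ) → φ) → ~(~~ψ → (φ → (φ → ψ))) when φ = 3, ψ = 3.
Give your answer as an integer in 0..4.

φ ↔ φ = 3 ↔ 3 = 4
(φ ↔ φ) → φ = 4 → 3 = 3
~ψ = ~3 = 1
~~ψ = ~1 = 3
φ → ψ = 3 → 3 = 4
φ → (φ → ψ) = 3 → 4 = 4
~~ψ → (φ → (φ → ψ)) = 3 → 4 = 4
~(~~ψ → (φ → (φ → ψ))) = ~4 = 0
((φ ↔ φ) → φ) → ~(~~ψ → (φ → (φ → ψ))) = 3 → 0 = 1

1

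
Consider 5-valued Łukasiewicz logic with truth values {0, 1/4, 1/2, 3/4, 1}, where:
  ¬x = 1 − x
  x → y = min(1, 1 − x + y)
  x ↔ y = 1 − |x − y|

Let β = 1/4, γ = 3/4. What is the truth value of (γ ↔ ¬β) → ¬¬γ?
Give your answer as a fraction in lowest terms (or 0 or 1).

3/4

¬β = ¬1/4 = 3/4
γ ↔ ¬β = 3/4 ↔ 3/4 = 1
¬γ = ¬3/4 = 1/4
¬¬γ = ¬1/4 = 3/4
(γ ↔ ¬β) → ¬¬γ = 1 → 3/4 = 3/4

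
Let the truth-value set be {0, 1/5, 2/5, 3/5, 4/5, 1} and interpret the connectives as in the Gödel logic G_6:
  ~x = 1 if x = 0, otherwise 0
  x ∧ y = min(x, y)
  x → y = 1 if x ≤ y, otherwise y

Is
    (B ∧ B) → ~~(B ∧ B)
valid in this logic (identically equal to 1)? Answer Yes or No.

B = 0 ↦ 1
B = 1/5 ↦ 1
B = 2/5 ↦ 1
B = 3/5 ↦ 1
B = 4/5 ↦ 1
B = 1 ↦ 1
Every assignment gives a value ≥ 1.

Yes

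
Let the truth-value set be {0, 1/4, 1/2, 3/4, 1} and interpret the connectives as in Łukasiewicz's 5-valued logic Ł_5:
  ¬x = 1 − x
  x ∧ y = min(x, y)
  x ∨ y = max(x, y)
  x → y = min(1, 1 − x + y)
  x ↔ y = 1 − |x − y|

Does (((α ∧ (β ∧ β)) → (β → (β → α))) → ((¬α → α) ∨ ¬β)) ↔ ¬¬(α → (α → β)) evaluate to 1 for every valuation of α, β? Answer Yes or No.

Counterexample: take α = 0, β = 1/4.
β ∧ β = 1/4 ∧ 1/4 = 1/4
α ∧ (β ∧ β) = 0 ∧ 1/4 = 0
β → α = 1/4 → 0 = 3/4
β → (β → α) = 1/4 → 3/4 = 1
(α ∧ (β ∧ β)) → (β → (β → α)) = 0 → 1 = 1
¬α = ¬0 = 1
¬α → α = 1 → 0 = 0
¬β = ¬1/4 = 3/4
(¬α → α) ∨ ¬β = 0 ∨ 3/4 = 3/4
((α ∧ (β ∧ β)) → (β → (β → α))) → ((¬α → α) ∨ ¬β) = 1 → 3/4 = 3/4
α → β = 0 → 1/4 = 1
α → (α → β) = 0 → 1 = 1
¬(α → (α → β)) = ¬1 = 0
¬¬(α → (α → β)) = ¬0 = 1
(((α ∧ (β ∧ β)) → (β → (β → α))) → ((¬α → α) ∨ ¬β)) ↔ ¬¬(α → (α → β)) = 3/4 ↔ 1 = 3/4
This gives 3/4 ≠ 1.

No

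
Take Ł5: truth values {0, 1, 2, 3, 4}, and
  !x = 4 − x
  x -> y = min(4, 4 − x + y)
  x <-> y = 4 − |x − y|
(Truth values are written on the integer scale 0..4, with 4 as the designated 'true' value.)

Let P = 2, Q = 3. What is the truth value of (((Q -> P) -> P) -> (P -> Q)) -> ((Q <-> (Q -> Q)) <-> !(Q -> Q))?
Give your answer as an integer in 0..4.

1

Q -> P = 3 -> 2 = 3
(Q -> P) -> P = 3 -> 2 = 3
P -> Q = 2 -> 3 = 4
((Q -> P) -> P) -> (P -> Q) = 3 -> 4 = 4
Q -> Q = 3 -> 3 = 4
Q <-> (Q -> Q) = 3 <-> 4 = 3
Q -> Q = 3 -> 3 = 4
!(Q -> Q) = !4 = 0
(Q <-> (Q -> Q)) <-> !(Q -> Q) = 3 <-> 0 = 1
(((Q -> P) -> P) -> (P -> Q)) -> ((Q <-> (Q -> Q)) <-> !(Q -> Q)) = 4 -> 1 = 1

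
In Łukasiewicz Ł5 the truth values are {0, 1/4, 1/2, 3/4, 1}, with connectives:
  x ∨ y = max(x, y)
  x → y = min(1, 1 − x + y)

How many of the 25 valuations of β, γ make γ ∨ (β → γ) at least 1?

15

value 1: 15 assignments (counts)
value 3/4: 4 assignments
value 1/2: 3 assignments
value 1/4: 2 assignments
value 0: 1 assignment
So 15 of the 25 assignments meet the threshold.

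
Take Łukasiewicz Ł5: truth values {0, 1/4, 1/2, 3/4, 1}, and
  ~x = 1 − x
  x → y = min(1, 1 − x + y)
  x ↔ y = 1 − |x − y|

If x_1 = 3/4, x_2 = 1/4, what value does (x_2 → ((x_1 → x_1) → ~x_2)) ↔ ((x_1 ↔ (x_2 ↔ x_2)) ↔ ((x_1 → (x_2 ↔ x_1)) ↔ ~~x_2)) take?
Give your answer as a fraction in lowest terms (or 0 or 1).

3/4

x_1 → x_1 = 3/4 → 3/4 = 1
~x_2 = ~1/4 = 3/4
(x_1 → x_1) → ~x_2 = 1 → 3/4 = 3/4
x_2 → ((x_1 → x_1) → ~x_2) = 1/4 → 3/4 = 1
x_2 ↔ x_2 = 1/4 ↔ 1/4 = 1
x_1 ↔ (x_2 ↔ x_2) = 3/4 ↔ 1 = 3/4
x_2 ↔ x_1 = 1/4 ↔ 3/4 = 1/2
x_1 → (x_2 ↔ x_1) = 3/4 → 1/2 = 3/4
~x_2 = ~1/4 = 3/4
~~x_2 = ~3/4 = 1/4
(x_1 → (x_2 ↔ x_1)) ↔ ~~x_2 = 3/4 ↔ 1/4 = 1/2
(x_1 ↔ (x_2 ↔ x_2)) ↔ ((x_1 → (x_2 ↔ x_1)) ↔ ~~x_2) = 3/4 ↔ 1/2 = 3/4
(x_2 → ((x_1 → x_1) → ~x_2)) ↔ ((x_1 ↔ (x_2 ↔ x_2)) ↔ ((x_1 → (x_2 ↔ x_1)) ↔ ~~x_2)) = 1 ↔ 3/4 = 3/4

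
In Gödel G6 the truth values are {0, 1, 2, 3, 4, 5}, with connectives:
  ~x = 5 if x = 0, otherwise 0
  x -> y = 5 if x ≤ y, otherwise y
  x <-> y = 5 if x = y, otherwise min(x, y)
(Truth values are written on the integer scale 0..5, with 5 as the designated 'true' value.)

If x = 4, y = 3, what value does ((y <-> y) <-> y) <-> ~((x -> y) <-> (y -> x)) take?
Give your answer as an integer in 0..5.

0

y <-> y = 3 <-> 3 = 5
(y <-> y) <-> y = 5 <-> 3 = 3
x -> y = 4 -> 3 = 3
y -> x = 3 -> 4 = 5
(x -> y) <-> (y -> x) = 3 <-> 5 = 3
~((x -> y) <-> (y -> x)) = ~3 = 0
((y <-> y) <-> y) <-> ~((x -> y) <-> (y -> x)) = 3 <-> 0 = 0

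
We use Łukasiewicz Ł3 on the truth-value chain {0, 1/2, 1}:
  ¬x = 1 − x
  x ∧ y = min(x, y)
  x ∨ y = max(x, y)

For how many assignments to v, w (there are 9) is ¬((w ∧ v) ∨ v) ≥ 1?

3

v = 0, w = 0 ↦ 1  ≥
v = 0, w = 1/2 ↦ 1  ≥
v = 0, w = 1 ↦ 1  ≥
v = 1/2, w = 0 ↦ 1/2  <
v = 1/2, w = 1/2 ↦ 1/2  <
v = 1/2, w = 1 ↦ 1/2  <
v = 1, w = 0 ↦ 0  <
v = 1, w = 1/2 ↦ 0  <
v = 1, w = 1 ↦ 0  <
So 3 of the 9 assignments meet the threshold.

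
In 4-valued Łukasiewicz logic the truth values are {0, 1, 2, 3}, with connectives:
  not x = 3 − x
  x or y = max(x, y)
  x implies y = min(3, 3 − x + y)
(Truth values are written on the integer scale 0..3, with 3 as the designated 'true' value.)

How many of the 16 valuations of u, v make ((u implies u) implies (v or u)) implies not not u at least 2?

u = 0, v = 0 ↦ 3  ≥
u = 0, v = 1 ↦ 2  ≥
u = 0, v = 2 ↦ 1  <
u = 0, v = 3 ↦ 0  <
u = 1, v = 0 ↦ 3  ≥
u = 1, v = 1 ↦ 3  ≥
u = 1, v = 2 ↦ 2  ≥
u = 1, v = 3 ↦ 1  <
u = 2, v = 0 ↦ 3  ≥
u = 2, v = 1 ↦ 3  ≥
u = 2, v = 2 ↦ 3  ≥
u = 2, v = 3 ↦ 2  ≥
u = 3, v = 0 ↦ 3  ≥
u = 3, v = 1 ↦ 3  ≥
u = 3, v = 2 ↦ 3  ≥
u = 3, v = 3 ↦ 3  ≥
So 13 of the 16 assignments meet the threshold.

13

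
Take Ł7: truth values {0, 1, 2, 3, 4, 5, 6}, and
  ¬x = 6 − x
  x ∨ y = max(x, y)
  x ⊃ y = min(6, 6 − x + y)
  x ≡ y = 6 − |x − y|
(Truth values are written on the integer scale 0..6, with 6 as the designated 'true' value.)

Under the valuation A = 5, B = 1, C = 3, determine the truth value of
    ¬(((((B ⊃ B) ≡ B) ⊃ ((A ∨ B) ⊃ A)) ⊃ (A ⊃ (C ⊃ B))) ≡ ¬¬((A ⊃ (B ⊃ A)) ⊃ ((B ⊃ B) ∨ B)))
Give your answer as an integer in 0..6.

B ⊃ B = 1 ⊃ 1 = 6
(B ⊃ B) ≡ B = 6 ≡ 1 = 1
A ∨ B = 5 ∨ 1 = 5
(A ∨ B) ⊃ A = 5 ⊃ 5 = 6
((B ⊃ B) ≡ B) ⊃ ((A ∨ B) ⊃ A) = 1 ⊃ 6 = 6
C ⊃ B = 3 ⊃ 1 = 4
A ⊃ (C ⊃ B) = 5 ⊃ 4 = 5
(((B ⊃ B) ≡ B) ⊃ ((A ∨ B) ⊃ A)) ⊃ (A ⊃ (C ⊃ B)) = 6 ⊃ 5 = 5
B ⊃ A = 1 ⊃ 5 = 6
A ⊃ (B ⊃ A) = 5 ⊃ 6 = 6
B ⊃ B = 1 ⊃ 1 = 6
(B ⊃ B) ∨ B = 6 ∨ 1 = 6
(A ⊃ (B ⊃ A)) ⊃ ((B ⊃ B) ∨ B) = 6 ⊃ 6 = 6
¬((A ⊃ (B ⊃ A)) ⊃ ((B ⊃ B) ∨ B)) = ¬6 = 0
¬¬((A ⊃ (B ⊃ A)) ⊃ ((B ⊃ B) ∨ B)) = ¬0 = 6
((((B ⊃ B) ≡ B) ⊃ ((A ∨ B) ⊃ A)) ⊃ (A ⊃ (C ⊃ B))) ≡ ¬¬((A ⊃ (B ⊃ A)) ⊃ ((B ⊃ B) ∨ B)) = 5 ≡ 6 = 5
¬(((((B ⊃ B) ≡ B) ⊃ ((A ∨ B) ⊃ A)) ⊃ (A ⊃ (C ⊃ B))) ≡ ¬¬((A ⊃ (B ⊃ A)) ⊃ ((B ⊃ B) ∨ B))) = ¬5 = 1

1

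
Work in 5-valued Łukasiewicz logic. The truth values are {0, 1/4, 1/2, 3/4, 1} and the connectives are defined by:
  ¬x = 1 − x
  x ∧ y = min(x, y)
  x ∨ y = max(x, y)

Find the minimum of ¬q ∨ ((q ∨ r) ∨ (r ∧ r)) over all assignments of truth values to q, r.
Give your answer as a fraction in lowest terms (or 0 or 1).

1/2

Take q = 1/2, r = 0:
¬q = ¬1/2 = 1/2
q ∨ r = 1/2 ∨ 0 = 1/2
r ∧ r = 0 ∧ 0 = 0
(q ∨ r) ∨ (r ∧ r) = 1/2 ∨ 0 = 1/2
¬q ∨ ((q ∨ r) ∨ (r ∧ r)) = 1/2 ∨ 1/2 = 1/2
No assignment yields a value below 1/2, so this is the minimum.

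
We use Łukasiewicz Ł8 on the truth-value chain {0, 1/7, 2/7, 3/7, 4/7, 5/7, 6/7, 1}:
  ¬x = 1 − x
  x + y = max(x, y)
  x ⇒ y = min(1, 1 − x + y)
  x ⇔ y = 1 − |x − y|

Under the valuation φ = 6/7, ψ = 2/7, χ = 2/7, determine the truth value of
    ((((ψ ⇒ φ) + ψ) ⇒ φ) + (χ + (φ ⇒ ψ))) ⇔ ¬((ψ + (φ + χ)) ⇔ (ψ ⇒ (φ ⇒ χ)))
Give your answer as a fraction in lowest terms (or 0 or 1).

2/7

ψ ⇒ φ = 2/7 ⇒ 6/7 = 1
(ψ ⇒ φ) + ψ = 1 + 2/7 = 1
((ψ ⇒ φ) + ψ) ⇒ φ = 1 ⇒ 6/7 = 6/7
φ ⇒ ψ = 6/7 ⇒ 2/7 = 3/7
χ + (φ ⇒ ψ) = 2/7 + 3/7 = 3/7
(((ψ ⇒ φ) + ψ) ⇒ φ) + (χ + (φ ⇒ ψ)) = 6/7 + 3/7 = 6/7
φ + χ = 6/7 + 2/7 = 6/7
ψ + (φ + χ) = 2/7 + 6/7 = 6/7
φ ⇒ χ = 6/7 ⇒ 2/7 = 3/7
ψ ⇒ (φ ⇒ χ) = 2/7 ⇒ 3/7 = 1
(ψ + (φ + χ)) ⇔ (ψ ⇒ (φ ⇒ χ)) = 6/7 ⇔ 1 = 6/7
¬((ψ + (φ + χ)) ⇔ (ψ ⇒ (φ ⇒ χ))) = ¬6/7 = 1/7
((((ψ ⇒ φ) + ψ) ⇒ φ) + (χ + (φ ⇒ ψ))) ⇔ ¬((ψ + (φ + χ)) ⇔ (ψ ⇒ (φ ⇒ χ))) = 6/7 ⇔ 1/7 = 2/7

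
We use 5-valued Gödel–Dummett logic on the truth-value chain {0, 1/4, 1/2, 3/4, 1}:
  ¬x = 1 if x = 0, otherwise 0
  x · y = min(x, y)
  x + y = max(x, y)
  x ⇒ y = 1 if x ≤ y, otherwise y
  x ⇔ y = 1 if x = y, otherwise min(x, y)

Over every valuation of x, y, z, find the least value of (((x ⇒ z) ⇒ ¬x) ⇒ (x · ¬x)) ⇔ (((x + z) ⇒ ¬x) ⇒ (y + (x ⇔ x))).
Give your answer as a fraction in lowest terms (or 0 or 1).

Take x = 0, y = 0, z = 0:
x ⇒ z = 0 ⇒ 0 = 1
¬x = ¬0 = 1
(x ⇒ z) ⇒ ¬x = 1 ⇒ 1 = 1
¬x = ¬0 = 1
x · ¬x = 0 · 1 = 0
((x ⇒ z) ⇒ ¬x) ⇒ (x · ¬x) = 1 ⇒ 0 = 0
x + z = 0 + 0 = 0
¬x = ¬0 = 1
(x + z) ⇒ ¬x = 0 ⇒ 1 = 1
x ⇔ x = 0 ⇔ 0 = 1
y + (x ⇔ x) = 0 + 1 = 1
((x + z) ⇒ ¬x) ⇒ (y + (x ⇔ x)) = 1 ⇒ 1 = 1
(((x ⇒ z) ⇒ ¬x) ⇒ (x · ¬x)) ⇔ (((x + z) ⇒ ¬x) ⇒ (y + (x ⇔ x))) = 0 ⇔ 1 = 0
No assignment yields a value below 0, so this is the minimum.

0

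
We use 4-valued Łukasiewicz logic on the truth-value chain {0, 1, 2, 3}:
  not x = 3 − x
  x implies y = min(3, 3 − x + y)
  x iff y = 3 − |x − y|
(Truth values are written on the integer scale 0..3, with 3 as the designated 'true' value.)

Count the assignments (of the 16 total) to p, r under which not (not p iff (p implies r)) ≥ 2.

4

p = 0, r = 0 ↦ 0  <
p = 0, r = 1 ↦ 0  <
p = 0, r = 2 ↦ 0  <
p = 0, r = 3 ↦ 0  <
p = 1, r = 0 ↦ 0  <
p = 1, r = 1 ↦ 1  <
p = 1, r = 2 ↦ 1  <
p = 1, r = 3 ↦ 1  <
p = 2, r = 0 ↦ 0  <
p = 2, r = 1 ↦ 1  <
p = 2, r = 2 ↦ 2  ≥
p = 2, r = 3 ↦ 2  ≥
p = 3, r = 0 ↦ 0  <
p = 3, r = 1 ↦ 1  <
p = 3, r = 2 ↦ 2  ≥
p = 3, r = 3 ↦ 3  ≥
So 4 of the 16 assignments meet the threshold.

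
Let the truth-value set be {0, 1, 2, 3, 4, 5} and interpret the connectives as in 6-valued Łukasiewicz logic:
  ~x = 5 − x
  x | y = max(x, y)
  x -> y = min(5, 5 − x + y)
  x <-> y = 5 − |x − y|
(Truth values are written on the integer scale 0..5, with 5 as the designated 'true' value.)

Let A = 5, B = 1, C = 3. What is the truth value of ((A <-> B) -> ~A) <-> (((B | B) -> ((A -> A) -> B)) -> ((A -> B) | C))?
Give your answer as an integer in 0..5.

A <-> B = 5 <-> 1 = 1
~A = ~5 = 0
(A <-> B) -> ~A = 1 -> 0 = 4
B | B = 1 | 1 = 1
A -> A = 5 -> 5 = 5
(A -> A) -> B = 5 -> 1 = 1
(B | B) -> ((A -> A) -> B) = 1 -> 1 = 5
A -> B = 5 -> 1 = 1
(A -> B) | C = 1 | 3 = 3
((B | B) -> ((A -> A) -> B)) -> ((A -> B) | C) = 5 -> 3 = 3
((A <-> B) -> ~A) <-> (((B | B) -> ((A -> A) -> B)) -> ((A -> B) | C)) = 4 <-> 3 = 4

4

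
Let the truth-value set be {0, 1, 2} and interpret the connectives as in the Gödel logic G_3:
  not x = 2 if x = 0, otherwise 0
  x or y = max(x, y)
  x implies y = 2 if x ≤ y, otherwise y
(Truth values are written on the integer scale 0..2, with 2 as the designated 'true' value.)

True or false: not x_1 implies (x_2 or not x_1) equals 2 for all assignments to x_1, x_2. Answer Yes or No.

Yes

x_1 = 0, x_2 = 0 ↦ 2
x_1 = 0, x_2 = 1 ↦ 2
x_1 = 0, x_2 = 2 ↦ 2
x_1 = 1, x_2 = 0 ↦ 2
x_1 = 1, x_2 = 1 ↦ 2
x_1 = 1, x_2 = 2 ↦ 2
x_1 = 2, x_2 = 0 ↦ 2
x_1 = 2, x_2 = 1 ↦ 2
x_1 = 2, x_2 = 2 ↦ 2
Every assignment gives a value ≥ 2.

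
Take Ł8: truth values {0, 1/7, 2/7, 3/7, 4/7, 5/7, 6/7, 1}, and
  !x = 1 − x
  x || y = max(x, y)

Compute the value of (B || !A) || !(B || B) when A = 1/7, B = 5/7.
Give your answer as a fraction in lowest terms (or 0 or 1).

!A = !1/7 = 6/7
B || !A = 5/7 || 6/7 = 6/7
B || B = 5/7 || 5/7 = 5/7
!(B || B) = !5/7 = 2/7
(B || !A) || !(B || B) = 6/7 || 2/7 = 6/7

6/7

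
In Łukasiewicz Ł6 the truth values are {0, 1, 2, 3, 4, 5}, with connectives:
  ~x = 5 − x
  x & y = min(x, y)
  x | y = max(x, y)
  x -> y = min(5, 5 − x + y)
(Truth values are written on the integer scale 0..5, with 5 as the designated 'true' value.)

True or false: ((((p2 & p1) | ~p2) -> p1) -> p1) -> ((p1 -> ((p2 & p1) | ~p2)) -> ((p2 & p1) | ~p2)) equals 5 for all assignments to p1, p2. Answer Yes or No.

At p1 = 5, p2 = 4, for instance:
p2 & p1 = 4 & 5 = 4
~p2 = ~4 = 1
(p2 & p1) | ~p2 = 4 | 1 = 4
((p2 & p1) | ~p2) -> p1 = 4 -> 5 = 5
(((p2 & p1) | ~p2) -> p1) -> p1 = 5 -> 5 = 5
p1 -> ((p2 & p1) | ~p2) = 5 -> 4 = 4
(p1 -> ((p2 & p1) | ~p2)) -> ((p2 & p1) | ~p2) = 4 -> 4 = 5
((((p2 & p1) | ~p2) -> p1) -> p1) -> ((p1 -> ((p2 & p1) | ~p2)) -> ((p2 & p1) | ~p2)) = 5 -> 5 = 5
and checking the remaining 35 assignments likewise gives ≥ 5 in every case.

Yes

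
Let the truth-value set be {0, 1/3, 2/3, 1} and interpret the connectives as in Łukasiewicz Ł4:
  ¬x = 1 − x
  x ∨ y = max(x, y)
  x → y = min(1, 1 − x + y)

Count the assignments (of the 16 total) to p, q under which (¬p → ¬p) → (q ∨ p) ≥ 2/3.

12

p = 0, q = 0 ↦ 0  <
p = 0, q = 1/3 ↦ 1/3  <
p = 0, q = 2/3 ↦ 2/3  ≥
p = 0, q = 1 ↦ 1  ≥
p = 1/3, q = 0 ↦ 1/3  <
p = 1/3, q = 1/3 ↦ 1/3  <
p = 1/3, q = 2/3 ↦ 2/3  ≥
p = 1/3, q = 1 ↦ 1  ≥
p = 2/3, q = 0 ↦ 2/3  ≥
p = 2/3, q = 1/3 ↦ 2/3  ≥
p = 2/3, q = 2/3 ↦ 2/3  ≥
p = 2/3, q = 1 ↦ 1  ≥
p = 1, q = 0 ↦ 1  ≥
p = 1, q = 1/3 ↦ 1  ≥
p = 1, q = 2/3 ↦ 1  ≥
p = 1, q = 1 ↦ 1  ≥
So 12 of the 16 assignments meet the threshold.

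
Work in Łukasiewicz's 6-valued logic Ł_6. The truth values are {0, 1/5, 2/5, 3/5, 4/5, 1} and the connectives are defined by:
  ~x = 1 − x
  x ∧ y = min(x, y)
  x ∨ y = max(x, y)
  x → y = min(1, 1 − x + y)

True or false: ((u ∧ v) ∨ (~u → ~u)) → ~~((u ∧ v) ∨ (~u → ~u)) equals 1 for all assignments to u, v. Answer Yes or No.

Yes

At u = 0, v = 3/5, for instance:
u ∧ v = 0 ∧ 3/5 = 0
~u = ~0 = 1
~u = ~0 = 1
~u → ~u = 1 → 1 = 1
(u ∧ v) ∨ (~u → ~u) = 0 ∨ 1 = 1
~((u ∧ v) ∨ (~u → ~u)) = ~1 = 0
~~((u ∧ v) ∨ (~u → ~u)) = ~0 = 1
((u ∧ v) ∨ (~u → ~u)) → ~~((u ∧ v) ∨ (~u → ~u)) = 1 → 1 = 1
and checking the remaining 35 assignments likewise gives ≥ 1 in every case.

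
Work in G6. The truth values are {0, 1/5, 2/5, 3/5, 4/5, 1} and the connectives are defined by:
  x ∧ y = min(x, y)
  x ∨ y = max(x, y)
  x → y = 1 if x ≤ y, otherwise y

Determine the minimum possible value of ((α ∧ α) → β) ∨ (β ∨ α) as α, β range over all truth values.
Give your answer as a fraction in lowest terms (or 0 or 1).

Take α = 1/5, β = 0:
α ∧ α = 1/5 ∧ 1/5 = 1/5
(α ∧ α) → β = 1/5 → 0 = 0
β ∨ α = 0 ∨ 1/5 = 1/5
((α ∧ α) → β) ∨ (β ∨ α) = 0 ∨ 1/5 = 1/5
No assignment yields a value below 1/5, so this is the minimum.

1/5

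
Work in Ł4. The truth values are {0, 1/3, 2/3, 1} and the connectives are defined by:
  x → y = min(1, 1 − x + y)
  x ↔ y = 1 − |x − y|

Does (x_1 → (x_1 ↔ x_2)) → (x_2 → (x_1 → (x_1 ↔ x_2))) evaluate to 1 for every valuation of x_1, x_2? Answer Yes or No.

Yes

x_1 = 0, x_2 = 0 ↦ 1
x_1 = 0, x_2 = 1/3 ↦ 1
x_1 = 0, x_2 = 2/3 ↦ 1
x_1 = 0, x_2 = 1 ↦ 1
x_1 = 1/3, x_2 = 0 ↦ 1
x_1 = 1/3, x_2 = 1/3 ↦ 1
x_1 = 1/3, x_2 = 2/3 ↦ 1
x_1 = 1/3, x_2 = 1 ↦ 1
x_1 = 2/3, x_2 = 0 ↦ 1
x_1 = 2/3, x_2 = 1/3 ↦ 1
x_1 = 2/3, x_2 = 2/3 ↦ 1
x_1 = 2/3, x_2 = 1 ↦ 1
x_1 = 1, x_2 = 0 ↦ 1
x_1 = 1, x_2 = 1/3 ↦ 1
x_1 = 1, x_2 = 2/3 ↦ 1
x_1 = 1, x_2 = 1 ↦ 1
Every assignment gives a value ≥ 1.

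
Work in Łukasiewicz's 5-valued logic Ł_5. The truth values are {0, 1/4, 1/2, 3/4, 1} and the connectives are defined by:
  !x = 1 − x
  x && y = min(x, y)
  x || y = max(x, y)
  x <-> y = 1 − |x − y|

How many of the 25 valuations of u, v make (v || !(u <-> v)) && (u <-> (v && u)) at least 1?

value 1: 5 assignments (counts)
value 3/4: 5 assignments
value 1/2: 7 assignments
value 1/4: 6 assignments
value 0: 2 assignments
So 5 of the 25 assignments meet the threshold.

5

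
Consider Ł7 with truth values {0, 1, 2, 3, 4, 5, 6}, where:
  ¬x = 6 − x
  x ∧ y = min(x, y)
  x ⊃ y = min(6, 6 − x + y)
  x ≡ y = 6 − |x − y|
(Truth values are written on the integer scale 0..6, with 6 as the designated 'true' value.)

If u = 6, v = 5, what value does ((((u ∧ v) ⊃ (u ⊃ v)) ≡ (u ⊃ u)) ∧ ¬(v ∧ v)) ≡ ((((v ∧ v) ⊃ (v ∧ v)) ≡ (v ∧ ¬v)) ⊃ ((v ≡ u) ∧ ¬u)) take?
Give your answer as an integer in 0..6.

2

u ∧ v = 6 ∧ 5 = 5
u ⊃ v = 6 ⊃ 5 = 5
(u ∧ v) ⊃ (u ⊃ v) = 5 ⊃ 5 = 6
u ⊃ u = 6 ⊃ 6 = 6
((u ∧ v) ⊃ (u ⊃ v)) ≡ (u ⊃ u) = 6 ≡ 6 = 6
v ∧ v = 5 ∧ 5 = 5
¬(v ∧ v) = ¬5 = 1
(((u ∧ v) ⊃ (u ⊃ v)) ≡ (u ⊃ u)) ∧ ¬(v ∧ v) = 6 ∧ 1 = 1
v ∧ v = 5 ∧ 5 = 5
v ∧ v = 5 ∧ 5 = 5
(v ∧ v) ⊃ (v ∧ v) = 5 ⊃ 5 = 6
¬v = ¬5 = 1
v ∧ ¬v = 5 ∧ 1 = 1
((v ∧ v) ⊃ (v ∧ v)) ≡ (v ∧ ¬v) = 6 ≡ 1 = 1
v ≡ u = 5 ≡ 6 = 5
¬u = ¬6 = 0
(v ≡ u) ∧ ¬u = 5 ∧ 0 = 0
(((v ∧ v) ⊃ (v ∧ v)) ≡ (v ∧ ¬v)) ⊃ ((v ≡ u) ∧ ¬u) = 1 ⊃ 0 = 5
((((u ∧ v) ⊃ (u ⊃ v)) ≡ (u ⊃ u)) ∧ ¬(v ∧ v)) ≡ ((((v ∧ v) ⊃ (v ∧ v)) ≡ (v ∧ ¬v)) ⊃ ((v ≡ u) ∧ ¬u)) = 1 ≡ 5 = 2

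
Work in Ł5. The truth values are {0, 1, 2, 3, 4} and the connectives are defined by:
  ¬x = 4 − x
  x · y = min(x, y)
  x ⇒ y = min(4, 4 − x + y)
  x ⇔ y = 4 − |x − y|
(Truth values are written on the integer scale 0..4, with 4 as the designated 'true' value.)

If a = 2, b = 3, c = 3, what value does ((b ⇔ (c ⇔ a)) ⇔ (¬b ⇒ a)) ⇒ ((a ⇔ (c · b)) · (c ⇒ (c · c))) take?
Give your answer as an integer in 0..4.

3

c ⇔ a = 3 ⇔ 2 = 3
b ⇔ (c ⇔ a) = 3 ⇔ 3 = 4
¬b = ¬3 = 1
¬b ⇒ a = 1 ⇒ 2 = 4
(b ⇔ (c ⇔ a)) ⇔ (¬b ⇒ a) = 4 ⇔ 4 = 4
c · b = 3 · 3 = 3
a ⇔ (c · b) = 2 ⇔ 3 = 3
c · c = 3 · 3 = 3
c ⇒ (c · c) = 3 ⇒ 3 = 4
(a ⇔ (c · b)) · (c ⇒ (c · c)) = 3 · 4 = 3
((b ⇔ (c ⇔ a)) ⇔ (¬b ⇒ a)) ⇒ ((a ⇔ (c · b)) · (c ⇒ (c · c))) = 4 ⇒ 3 = 3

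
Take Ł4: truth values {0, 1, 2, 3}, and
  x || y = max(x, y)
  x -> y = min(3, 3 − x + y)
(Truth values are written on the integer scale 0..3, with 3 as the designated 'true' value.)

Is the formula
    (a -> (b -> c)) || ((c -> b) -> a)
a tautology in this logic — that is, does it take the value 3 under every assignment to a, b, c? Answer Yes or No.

No

Counterexample: take a = 1, b = 3, c = 0.
b -> c = 3 -> 0 = 0
a -> (b -> c) = 1 -> 0 = 2
c -> b = 0 -> 3 = 3
(c -> b) -> a = 3 -> 1 = 1
(a -> (b -> c)) || ((c -> b) -> a) = 2 || 1 = 2
This gives 2 ≠ 3.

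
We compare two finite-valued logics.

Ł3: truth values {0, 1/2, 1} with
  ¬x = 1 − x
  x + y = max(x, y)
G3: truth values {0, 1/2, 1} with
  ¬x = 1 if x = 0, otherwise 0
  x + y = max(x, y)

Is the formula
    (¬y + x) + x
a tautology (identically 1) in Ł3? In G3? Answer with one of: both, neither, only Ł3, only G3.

In Ł3: at x = 0, y = 1/2 the value is 1/2 — not a tautology.
In G3: at x = 0, y = 1/2 the value is 0 — not a tautology.

neither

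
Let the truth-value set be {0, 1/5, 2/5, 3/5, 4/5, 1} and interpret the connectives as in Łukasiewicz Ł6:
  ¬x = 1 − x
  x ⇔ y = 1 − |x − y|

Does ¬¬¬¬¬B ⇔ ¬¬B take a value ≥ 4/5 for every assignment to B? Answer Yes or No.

No

Counterexample: take B = 0.
¬B = ¬0 = 1
¬¬B = ¬1 = 0
¬¬¬B = ¬0 = 1
¬¬¬¬B = ¬1 = 0
¬¬¬¬¬B = ¬0 = 1
¬¬¬¬¬B ⇔ ¬¬B = 1 ⇔ 0 = 0
This gives 0, which is below 4/5.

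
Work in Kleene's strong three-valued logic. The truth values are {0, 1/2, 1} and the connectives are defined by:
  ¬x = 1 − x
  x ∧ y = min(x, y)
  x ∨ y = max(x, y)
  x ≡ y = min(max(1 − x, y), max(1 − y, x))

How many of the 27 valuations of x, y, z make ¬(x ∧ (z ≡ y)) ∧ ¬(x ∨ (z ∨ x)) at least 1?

3

value 1: 3 assignments (counts)
value 1/2: 9 assignments
value 0: 15 assignments
So 3 of the 27 assignments meet the threshold.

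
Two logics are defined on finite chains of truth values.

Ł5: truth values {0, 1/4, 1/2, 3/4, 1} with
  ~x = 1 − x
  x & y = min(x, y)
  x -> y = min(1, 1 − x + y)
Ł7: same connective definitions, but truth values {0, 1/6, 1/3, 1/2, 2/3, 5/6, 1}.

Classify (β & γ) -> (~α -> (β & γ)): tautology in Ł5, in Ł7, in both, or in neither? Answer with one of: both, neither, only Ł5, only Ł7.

In Ł5: every assignment gives 1 — tautology.
In Ł7: every assignment gives 1 — tautology.

both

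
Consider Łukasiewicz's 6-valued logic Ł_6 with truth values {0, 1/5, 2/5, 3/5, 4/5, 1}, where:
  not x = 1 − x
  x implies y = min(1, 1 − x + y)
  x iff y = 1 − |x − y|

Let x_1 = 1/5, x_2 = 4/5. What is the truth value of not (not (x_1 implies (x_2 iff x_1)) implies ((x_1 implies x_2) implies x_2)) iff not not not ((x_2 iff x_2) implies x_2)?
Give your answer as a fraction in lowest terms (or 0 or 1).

x_2 iff x_1 = 4/5 iff 1/5 = 2/5
x_1 implies (x_2 iff x_1) = 1/5 implies 2/5 = 1
not (x_1 implies (x_2 iff x_1)) = not 1 = 0
x_1 implies x_2 = 1/5 implies 4/5 = 1
(x_1 implies x_2) implies x_2 = 1 implies 4/5 = 4/5
not (x_1 implies (x_2 iff x_1)) implies ((x_1 implies x_2) implies x_2) = 0 implies 4/5 = 1
not (not (x_1 implies (x_2 iff x_1)) implies ((x_1 implies x_2) implies x_2)) = not 1 = 0
x_2 iff x_2 = 4/5 iff 4/5 = 1
(x_2 iff x_2) implies x_2 = 1 implies 4/5 = 4/5
not ((x_2 iff x_2) implies x_2) = not 4/5 = 1/5
not not ((x_2 iff x_2) implies x_2) = not 1/5 = 4/5
not not not ((x_2 iff x_2) implies x_2) = not 4/5 = 1/5
not (not (x_1 implies (x_2 iff x_1)) implies ((x_1 implies x_2) implies x_2)) iff not not not ((x_2 iff x_2) implies x_2) = 0 iff 1/5 = 4/5

4/5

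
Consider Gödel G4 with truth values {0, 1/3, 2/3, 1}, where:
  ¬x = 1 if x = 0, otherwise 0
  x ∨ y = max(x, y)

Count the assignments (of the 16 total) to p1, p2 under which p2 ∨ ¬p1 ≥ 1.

7

p1 = 0, p2 = 0 ↦ 1  ≥
p1 = 0, p2 = 1/3 ↦ 1  ≥
p1 = 0, p2 = 2/3 ↦ 1  ≥
p1 = 0, p2 = 1 ↦ 1  ≥
p1 = 1/3, p2 = 0 ↦ 0  <
p1 = 1/3, p2 = 1/3 ↦ 1/3  <
p1 = 1/3, p2 = 2/3 ↦ 2/3  <
p1 = 1/3, p2 = 1 ↦ 1  ≥
p1 = 2/3, p2 = 0 ↦ 0  <
p1 = 2/3, p2 = 1/3 ↦ 1/3  <
p1 = 2/3, p2 = 2/3 ↦ 2/3  <
p1 = 2/3, p2 = 1 ↦ 1  ≥
p1 = 1, p2 = 0 ↦ 0  <
p1 = 1, p2 = 1/3 ↦ 1/3  <
p1 = 1, p2 = 2/3 ↦ 2/3  <
p1 = 1, p2 = 1 ↦ 1  ≥
So 7 of the 16 assignments meet the threshold.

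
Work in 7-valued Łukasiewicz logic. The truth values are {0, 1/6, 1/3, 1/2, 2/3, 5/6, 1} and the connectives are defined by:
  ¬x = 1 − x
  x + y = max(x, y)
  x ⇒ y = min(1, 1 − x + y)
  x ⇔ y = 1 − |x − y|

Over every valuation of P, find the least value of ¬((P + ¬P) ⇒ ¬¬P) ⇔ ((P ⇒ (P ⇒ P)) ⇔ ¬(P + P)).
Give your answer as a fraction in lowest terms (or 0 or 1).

1/2

Take P = 1/2:
¬P = ¬1/2 = 1/2
P + ¬P = 1/2 + 1/2 = 1/2
¬P = ¬1/2 = 1/2
¬¬P = ¬1/2 = 1/2
(P + ¬P) ⇒ ¬¬P = 1/2 ⇒ 1/2 = 1
¬((P + ¬P) ⇒ ¬¬P) = ¬1 = 0
P ⇒ P = 1/2 ⇒ 1/2 = 1
P ⇒ (P ⇒ P) = 1/2 ⇒ 1 = 1
P + P = 1/2 + 1/2 = 1/2
¬(P + P) = ¬1/2 = 1/2
(P ⇒ (P ⇒ P)) ⇔ ¬(P + P) = 1 ⇔ 1/2 = 1/2
¬((P + ¬P) ⇒ ¬¬P) ⇔ ((P ⇒ (P ⇒ P)) ⇔ ¬(P + P)) = 0 ⇔ 1/2 = 1/2
No assignment yields a value below 1/2, so this is the minimum.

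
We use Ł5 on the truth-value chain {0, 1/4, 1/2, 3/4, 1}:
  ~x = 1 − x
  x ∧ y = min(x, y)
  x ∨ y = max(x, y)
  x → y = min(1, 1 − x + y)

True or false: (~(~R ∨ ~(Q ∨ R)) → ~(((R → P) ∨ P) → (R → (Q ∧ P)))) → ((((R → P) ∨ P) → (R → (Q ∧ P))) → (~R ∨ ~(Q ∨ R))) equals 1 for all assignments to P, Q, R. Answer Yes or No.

At P = 1/2, Q = 0, R = 1/4, for instance:
~R = ~1/4 = 3/4
Q ∨ R = 0 ∨ 1/4 = 1/4
~(Q ∨ R) = ~1/4 = 3/4
~R ∨ ~(Q ∨ R) = 3/4 ∨ 3/4 = 3/4
~(~R ∨ ~(Q ∨ R)) = ~3/4 = 1/4
R → P = 1/4 → 1/2 = 1
(R → P) ∨ P = 1 ∨ 1/2 = 1
Q ∧ P = 0 ∧ 1/2 = 0
R → (Q ∧ P) = 1/4 → 0 = 3/4
((R → P) ∨ P) → (R → (Q ∧ P)) = 1 → 3/4 = 3/4
~(((R → P) ∨ P) → (R → (Q ∧ P))) = ~3/4 = 1/4
~(~R ∨ ~(Q ∨ R)) → ~(((R → P) ∨ P) → (R → (Q ∧ P))) = 1/4 → 1/4 = 1
(((R → P) ∨ P) → (R → (Q ∧ P))) → (~R ∨ ~(Q ∨ R)) = 3/4 → 3/4 = 1
(~(~R ∨ ~(Q ∨ R)) → ~(((R → P) ∨ P) → (R → (Q ∧ P)))) → ((((R → P) ∨ P) → (R → (Q ∧ P))) → (~R ∨ ~(Q ∨ R))) = 1 → 1 = 1
and checking the remaining 124 assignments likewise gives ≥ 1 in every case.

Yes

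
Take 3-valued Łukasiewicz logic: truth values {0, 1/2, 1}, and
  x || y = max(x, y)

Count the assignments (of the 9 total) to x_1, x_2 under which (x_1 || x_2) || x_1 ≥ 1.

x_1 = 0, x_2 = 0 ↦ 0  <
x_1 = 0, x_2 = 1/2 ↦ 1/2  <
x_1 = 0, x_2 = 1 ↦ 1  ≥
x_1 = 1/2, x_2 = 0 ↦ 1/2  <
x_1 = 1/2, x_2 = 1/2 ↦ 1/2  <
x_1 = 1/2, x_2 = 1 ↦ 1  ≥
x_1 = 1, x_2 = 0 ↦ 1  ≥
x_1 = 1, x_2 = 1/2 ↦ 1  ≥
x_1 = 1, x_2 = 1 ↦ 1  ≥
So 5 of the 9 assignments meet the threshold.

5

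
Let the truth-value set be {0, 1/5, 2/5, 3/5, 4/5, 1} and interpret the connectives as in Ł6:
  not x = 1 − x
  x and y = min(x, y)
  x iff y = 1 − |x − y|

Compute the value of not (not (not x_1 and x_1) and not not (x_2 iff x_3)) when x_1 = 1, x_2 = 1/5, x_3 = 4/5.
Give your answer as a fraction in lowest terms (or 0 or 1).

3/5

not x_1 = not 1 = 0
not x_1 and x_1 = 0 and 1 = 0
not (not x_1 and x_1) = not 0 = 1
x_2 iff x_3 = 1/5 iff 4/5 = 2/5
not (x_2 iff x_3) = not 2/5 = 3/5
not not (x_2 iff x_3) = not 3/5 = 2/5
not (not x_1 and x_1) and not not (x_2 iff x_3) = 1 and 2/5 = 2/5
not (not (not x_1 and x_1) and not not (x_2 iff x_3)) = not 2/5 = 3/5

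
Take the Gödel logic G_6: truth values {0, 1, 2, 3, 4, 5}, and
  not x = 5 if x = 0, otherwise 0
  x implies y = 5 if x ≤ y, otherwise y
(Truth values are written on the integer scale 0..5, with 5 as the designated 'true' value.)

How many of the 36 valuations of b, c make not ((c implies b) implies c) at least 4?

value 5: 6 assignments (counts)
value 0: 30 assignments
So 6 of the 36 assignments meet the threshold.

6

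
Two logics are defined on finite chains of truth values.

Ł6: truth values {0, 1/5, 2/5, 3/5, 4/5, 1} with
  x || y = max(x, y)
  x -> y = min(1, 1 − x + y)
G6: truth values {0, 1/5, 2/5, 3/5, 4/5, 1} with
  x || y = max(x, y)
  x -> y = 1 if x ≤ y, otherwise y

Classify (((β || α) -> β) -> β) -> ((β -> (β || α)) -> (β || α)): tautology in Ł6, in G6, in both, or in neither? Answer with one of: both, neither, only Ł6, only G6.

In Ł6: every assignment gives 1 — tautology.
In G6: at α = 1/5, β = 0 the value is 1/5 — not a tautology.

only Ł6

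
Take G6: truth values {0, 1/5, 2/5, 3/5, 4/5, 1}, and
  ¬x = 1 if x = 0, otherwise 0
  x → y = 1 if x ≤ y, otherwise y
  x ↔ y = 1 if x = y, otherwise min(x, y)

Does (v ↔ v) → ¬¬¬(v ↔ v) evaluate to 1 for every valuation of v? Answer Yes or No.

No

Counterexample: take v = 0.
v ↔ v = 0 ↔ 0 = 1
v ↔ v = 0 ↔ 0 = 1
¬(v ↔ v) = ¬1 = 0
¬¬(v ↔ v) = ¬0 = 1
¬¬¬(v ↔ v) = ¬1 = 0
(v ↔ v) → ¬¬¬(v ↔ v) = 1 → 0 = 0
This gives 0 ≠ 1.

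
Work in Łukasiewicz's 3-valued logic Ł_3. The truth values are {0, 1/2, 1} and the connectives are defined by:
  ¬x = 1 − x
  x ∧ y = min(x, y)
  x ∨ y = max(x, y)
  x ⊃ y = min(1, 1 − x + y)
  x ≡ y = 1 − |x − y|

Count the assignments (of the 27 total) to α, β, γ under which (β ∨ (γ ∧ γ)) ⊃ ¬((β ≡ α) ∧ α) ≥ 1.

value 1: 18 assignments (counts)
value 1/2: 6 assignments
value 0: 3 assignments
So 18 of the 27 assignments meet the threshold.

18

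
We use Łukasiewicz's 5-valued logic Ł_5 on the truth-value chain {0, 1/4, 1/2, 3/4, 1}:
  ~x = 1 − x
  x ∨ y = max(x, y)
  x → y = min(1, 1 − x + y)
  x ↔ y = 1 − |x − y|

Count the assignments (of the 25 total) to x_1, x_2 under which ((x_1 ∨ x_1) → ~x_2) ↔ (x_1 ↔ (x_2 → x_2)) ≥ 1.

3

value 1: 3 assignments (counts)
value 3/4: 5 assignments
value 1/2: 6 assignments
value 1/4: 5 assignments
value 0: 6 assignments
So 3 of the 25 assignments meet the threshold.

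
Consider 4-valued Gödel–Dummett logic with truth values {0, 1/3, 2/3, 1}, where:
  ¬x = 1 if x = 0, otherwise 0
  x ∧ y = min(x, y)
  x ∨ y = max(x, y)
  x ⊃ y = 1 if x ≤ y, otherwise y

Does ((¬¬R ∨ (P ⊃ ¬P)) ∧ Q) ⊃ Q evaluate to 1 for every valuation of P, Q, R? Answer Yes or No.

At P = 1/3, Q = 1, R = 2/3, for instance:
¬R = ¬2/3 = 0
¬¬R = ¬0 = 1
¬P = ¬1/3 = 0
P ⊃ ¬P = 1/3 ⊃ 0 = 0
¬¬R ∨ (P ⊃ ¬P) = 1 ∨ 0 = 1
(¬¬R ∨ (P ⊃ ¬P)) ∧ Q = 1 ∧ 1 = 1
((¬¬R ∨ (P ⊃ ¬P)) ∧ Q) ⊃ Q = 1 ⊃ 1 = 1
and checking the remaining 63 assignments likewise gives ≥ 1 in every case.

Yes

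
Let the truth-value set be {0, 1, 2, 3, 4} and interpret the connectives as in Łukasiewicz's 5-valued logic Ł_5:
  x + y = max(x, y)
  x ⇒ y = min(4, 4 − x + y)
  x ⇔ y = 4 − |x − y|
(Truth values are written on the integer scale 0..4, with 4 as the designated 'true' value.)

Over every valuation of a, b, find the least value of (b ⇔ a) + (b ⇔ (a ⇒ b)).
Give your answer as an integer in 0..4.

Take a = 0, b = 2:
b ⇔ a = 2 ⇔ 0 = 2
a ⇒ b = 0 ⇒ 2 = 4
b ⇔ (a ⇒ b) = 2 ⇔ 4 = 2
(b ⇔ a) + (b ⇔ (a ⇒ b)) = 2 + 2 = 2
No assignment yields a value below 2, so this is the minimum.

2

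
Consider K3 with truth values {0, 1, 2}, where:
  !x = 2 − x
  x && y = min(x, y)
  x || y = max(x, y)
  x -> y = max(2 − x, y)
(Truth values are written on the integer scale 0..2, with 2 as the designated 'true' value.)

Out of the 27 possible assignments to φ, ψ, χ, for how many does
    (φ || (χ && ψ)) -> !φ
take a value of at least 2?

value 2: 9 assignments (counts)
value 1: 9 assignments
value 0: 9 assignments
So 9 of the 27 assignments meet the threshold.

9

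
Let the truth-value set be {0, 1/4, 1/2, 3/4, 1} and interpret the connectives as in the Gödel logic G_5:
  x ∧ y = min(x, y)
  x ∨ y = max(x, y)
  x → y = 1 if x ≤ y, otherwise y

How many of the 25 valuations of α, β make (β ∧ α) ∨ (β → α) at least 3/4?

value 1: 15 assignments (counts)
value 3/4: 1 assignment (counts)
value 1/2: 2 assignments
value 1/4: 3 assignments
value 0: 4 assignments
So 16 of the 25 assignments meet the threshold.

16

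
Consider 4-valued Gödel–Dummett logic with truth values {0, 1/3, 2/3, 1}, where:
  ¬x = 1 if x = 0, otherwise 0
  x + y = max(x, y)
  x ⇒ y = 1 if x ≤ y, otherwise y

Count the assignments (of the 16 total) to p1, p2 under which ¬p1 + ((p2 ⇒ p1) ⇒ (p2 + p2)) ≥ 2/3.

10

p1 = 0, p2 = 0 ↦ 1  ≥
p1 = 0, p2 = 1/3 ↦ 1  ≥
p1 = 0, p2 = 2/3 ↦ 1  ≥
p1 = 0, p2 = 1 ↦ 1  ≥
p1 = 1/3, p2 = 0 ↦ 0  <
p1 = 1/3, p2 = 1/3 ↦ 1/3  <
p1 = 1/3, p2 = 2/3 ↦ 1  ≥
p1 = 1/3, p2 = 1 ↦ 1  ≥
p1 = 2/3, p2 = 0 ↦ 0  <
p1 = 2/3, p2 = 1/3 ↦ 1/3  <
p1 = 2/3, p2 = 2/3 ↦ 2/3  ≥
p1 = 2/3, p2 = 1 ↦ 1  ≥
p1 = 1, p2 = 0 ↦ 0  <
p1 = 1, p2 = 1/3 ↦ 1/3  <
p1 = 1, p2 = 2/3 ↦ 2/3  ≥
p1 = 1, p2 = 1 ↦ 1  ≥
So 10 of the 16 assignments meet the threshold.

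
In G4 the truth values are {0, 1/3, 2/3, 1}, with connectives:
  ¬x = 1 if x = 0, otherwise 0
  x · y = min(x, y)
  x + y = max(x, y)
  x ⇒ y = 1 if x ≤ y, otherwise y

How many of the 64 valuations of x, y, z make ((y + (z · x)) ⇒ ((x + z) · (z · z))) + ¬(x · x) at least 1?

46

value 1: 46 assignments (counts)
value 2/3: 3 assignments
value 1/3: 6 assignments
value 0: 9 assignments
So 46 of the 64 assignments meet the threshold.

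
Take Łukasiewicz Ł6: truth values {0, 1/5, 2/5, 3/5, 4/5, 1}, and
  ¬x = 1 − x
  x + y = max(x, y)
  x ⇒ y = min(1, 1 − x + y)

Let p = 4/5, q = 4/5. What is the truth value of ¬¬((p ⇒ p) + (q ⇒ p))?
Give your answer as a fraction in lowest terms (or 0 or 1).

p ⇒ p = 4/5 ⇒ 4/5 = 1
q ⇒ p = 4/5 ⇒ 4/5 = 1
(p ⇒ p) + (q ⇒ p) = 1 + 1 = 1
¬((p ⇒ p) + (q ⇒ p)) = ¬1 = 0
¬¬((p ⇒ p) + (q ⇒ p)) = ¬0 = 1

1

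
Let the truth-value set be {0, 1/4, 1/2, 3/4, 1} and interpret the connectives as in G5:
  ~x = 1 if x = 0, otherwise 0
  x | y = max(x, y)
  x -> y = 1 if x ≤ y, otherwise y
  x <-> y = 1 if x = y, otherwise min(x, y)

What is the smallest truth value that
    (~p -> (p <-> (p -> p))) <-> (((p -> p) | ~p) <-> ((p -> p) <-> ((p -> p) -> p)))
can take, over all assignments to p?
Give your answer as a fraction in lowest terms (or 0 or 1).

Take p = 1/4:
~p = ~1/4 = 0
p -> p = 1/4 -> 1/4 = 1
p <-> (p -> p) = 1/4 <-> 1 = 1/4
~p -> (p <-> (p -> p)) = 0 -> 1/4 = 1
p -> p = 1/4 -> 1/4 = 1
~p = ~1/4 = 0
(p -> p) | ~p = 1 | 0 = 1
p -> p = 1/4 -> 1/4 = 1
p -> p = 1/4 -> 1/4 = 1
(p -> p) -> p = 1 -> 1/4 = 1/4
(p -> p) <-> ((p -> p) -> p) = 1 <-> 1/4 = 1/4
((p -> p) | ~p) <-> ((p -> p) <-> ((p -> p) -> p)) = 1 <-> 1/4 = 1/4
(~p -> (p <-> (p -> p))) <-> (((p -> p) | ~p) <-> ((p -> p) <-> ((p -> p) -> p))) = 1 <-> 1/4 = 1/4
No assignment yields a value below 1/4, so this is the minimum.

1/4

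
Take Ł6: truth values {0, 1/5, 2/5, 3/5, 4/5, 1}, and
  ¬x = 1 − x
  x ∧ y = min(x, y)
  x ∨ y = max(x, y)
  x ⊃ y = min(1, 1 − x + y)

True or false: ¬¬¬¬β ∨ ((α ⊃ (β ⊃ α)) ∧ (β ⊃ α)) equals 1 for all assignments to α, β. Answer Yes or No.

No

Counterexample: take α = 0, β = 1/5.
¬β = ¬1/5 = 4/5
¬¬β = ¬4/5 = 1/5
¬¬¬β = ¬1/5 = 4/5
¬¬¬¬β = ¬4/5 = 1/5
β ⊃ α = 1/5 ⊃ 0 = 4/5
α ⊃ (β ⊃ α) = 0 ⊃ 4/5 = 1
β ⊃ α = 1/5 ⊃ 0 = 4/5
(α ⊃ (β ⊃ α)) ∧ (β ⊃ α) = 1 ∧ 4/5 = 4/5
¬¬¬¬β ∨ ((α ⊃ (β ⊃ α)) ∧ (β ⊃ α)) = 1/5 ∨ 4/5 = 4/5
This gives 4/5 ≠ 1.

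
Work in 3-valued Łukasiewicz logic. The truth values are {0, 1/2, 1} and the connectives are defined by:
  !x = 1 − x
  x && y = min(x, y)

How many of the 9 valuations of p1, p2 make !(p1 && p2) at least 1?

p1 = 0, p2 = 0 ↦ 1  ≥
p1 = 0, p2 = 1/2 ↦ 1  ≥
p1 = 0, p2 = 1 ↦ 1  ≥
p1 = 1/2, p2 = 0 ↦ 1  ≥
p1 = 1/2, p2 = 1/2 ↦ 1/2  <
p1 = 1/2, p2 = 1 ↦ 1/2  <
p1 = 1, p2 = 0 ↦ 1  ≥
p1 = 1, p2 = 1/2 ↦ 1/2  <
p1 = 1, p2 = 1 ↦ 0  <
So 5 of the 9 assignments meet the threshold.

5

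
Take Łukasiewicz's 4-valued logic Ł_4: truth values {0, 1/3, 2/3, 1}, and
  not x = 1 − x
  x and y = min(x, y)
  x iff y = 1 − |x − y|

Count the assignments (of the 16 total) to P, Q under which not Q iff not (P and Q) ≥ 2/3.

P = 0, Q = 0 ↦ 1  ≥
P = 0, Q = 1/3 ↦ 2/3  ≥
P = 0, Q = 2/3 ↦ 1/3  <
P = 0, Q = 1 ↦ 0  <
P = 1/3, Q = 0 ↦ 1  ≥
P = 1/3, Q = 1/3 ↦ 1  ≥
P = 1/3, Q = 2/3 ↦ 2/3  ≥
P = 1/3, Q = 1 ↦ 1/3  <
P = 2/3, Q = 0 ↦ 1  ≥
P = 2/3, Q = 1/3 ↦ 1  ≥
P = 2/3, Q = 2/3 ↦ 1  ≥
P = 2/3, Q = 1 ↦ 2/3  ≥
P = 1, Q = 0 ↦ 1  ≥
P = 1, Q = 1/3 ↦ 1  ≥
P = 1, Q = 2/3 ↦ 1  ≥
P = 1, Q = 1 ↦ 1  ≥
So 13 of the 16 assignments meet the threshold.

13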